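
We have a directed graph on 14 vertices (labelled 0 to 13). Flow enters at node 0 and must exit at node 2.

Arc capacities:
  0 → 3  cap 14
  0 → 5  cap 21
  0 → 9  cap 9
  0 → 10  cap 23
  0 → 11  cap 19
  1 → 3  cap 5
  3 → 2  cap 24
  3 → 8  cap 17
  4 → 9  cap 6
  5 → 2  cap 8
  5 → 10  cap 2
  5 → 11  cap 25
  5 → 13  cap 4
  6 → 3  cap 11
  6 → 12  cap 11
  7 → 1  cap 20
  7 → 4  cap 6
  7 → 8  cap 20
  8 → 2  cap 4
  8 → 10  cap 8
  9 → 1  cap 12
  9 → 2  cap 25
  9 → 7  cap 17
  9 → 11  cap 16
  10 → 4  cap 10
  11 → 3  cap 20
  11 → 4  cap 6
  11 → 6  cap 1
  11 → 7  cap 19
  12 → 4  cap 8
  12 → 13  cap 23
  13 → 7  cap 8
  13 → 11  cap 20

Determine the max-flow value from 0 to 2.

Maximum flow value: 51

augment #1: 0→3→2 bottleneck 14, total now 14
augment #2: 0→5→2 bottleneck 8, total now 22
augment #3: 0→9→2 bottleneck 9, total now 31
augment #4: 0→11→3→2 bottleneck 10, total now 41
augment #5: 0→10→4→9→2 bottleneck 6, total now 47
augment #6: 0→11→3→8→2 bottleneck 4, total now 51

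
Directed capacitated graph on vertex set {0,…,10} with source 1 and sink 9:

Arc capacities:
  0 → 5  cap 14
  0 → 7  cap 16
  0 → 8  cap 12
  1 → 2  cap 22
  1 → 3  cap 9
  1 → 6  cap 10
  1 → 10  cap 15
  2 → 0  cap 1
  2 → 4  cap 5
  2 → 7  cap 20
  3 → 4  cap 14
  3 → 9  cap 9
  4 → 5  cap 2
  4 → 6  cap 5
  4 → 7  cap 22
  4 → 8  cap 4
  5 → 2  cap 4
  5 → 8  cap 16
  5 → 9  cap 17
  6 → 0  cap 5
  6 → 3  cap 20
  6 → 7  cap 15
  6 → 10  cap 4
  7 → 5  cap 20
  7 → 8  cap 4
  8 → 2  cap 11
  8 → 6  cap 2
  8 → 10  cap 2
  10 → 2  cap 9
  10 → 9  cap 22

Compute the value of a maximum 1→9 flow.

augment #1: 1→3→9 bottleneck 9, total now 9
augment #2: 1→10→9 bottleneck 15, total now 24
augment #3: 1→6→10→9 bottleneck 4, total now 28
augment #4: 1→2→0→5→9 bottleneck 1, total now 29
augment #5: 1→2→4→5→9 bottleneck 2, total now 31
augment #6: 1→2→7→5→9 bottleneck 14, total now 45
augment #7: 1→2→4→8→10→9 bottleneck 2, total now 47

Maximum flow value: 47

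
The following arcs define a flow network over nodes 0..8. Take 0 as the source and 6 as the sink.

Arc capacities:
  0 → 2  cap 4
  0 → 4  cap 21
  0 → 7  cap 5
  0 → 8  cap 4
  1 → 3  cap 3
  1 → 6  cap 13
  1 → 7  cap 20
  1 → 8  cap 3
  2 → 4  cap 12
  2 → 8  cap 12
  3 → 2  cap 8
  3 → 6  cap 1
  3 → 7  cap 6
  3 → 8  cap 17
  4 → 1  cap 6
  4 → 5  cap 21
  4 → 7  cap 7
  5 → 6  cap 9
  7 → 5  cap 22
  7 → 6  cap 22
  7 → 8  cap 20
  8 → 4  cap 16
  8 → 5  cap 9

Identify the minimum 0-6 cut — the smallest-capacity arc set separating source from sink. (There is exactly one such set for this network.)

Min-cut arcs: {(0,7), (4,1), (4,7), (5,6)} (total capacity 27)

augment #1: 0→7→6 push 5
augment #2: 0→4→1→6 push 6
augment #3: 0→4→5→6 push 9
augment #4: 0→4→7→6 push 6
augment #5: 0→2→4→7→6 push 1
max flow = 27; residual-reachable set from 0 gives S-side
cut edges (S→T): {(0,7), (4,1), (4,7), (5,6)} total cap 27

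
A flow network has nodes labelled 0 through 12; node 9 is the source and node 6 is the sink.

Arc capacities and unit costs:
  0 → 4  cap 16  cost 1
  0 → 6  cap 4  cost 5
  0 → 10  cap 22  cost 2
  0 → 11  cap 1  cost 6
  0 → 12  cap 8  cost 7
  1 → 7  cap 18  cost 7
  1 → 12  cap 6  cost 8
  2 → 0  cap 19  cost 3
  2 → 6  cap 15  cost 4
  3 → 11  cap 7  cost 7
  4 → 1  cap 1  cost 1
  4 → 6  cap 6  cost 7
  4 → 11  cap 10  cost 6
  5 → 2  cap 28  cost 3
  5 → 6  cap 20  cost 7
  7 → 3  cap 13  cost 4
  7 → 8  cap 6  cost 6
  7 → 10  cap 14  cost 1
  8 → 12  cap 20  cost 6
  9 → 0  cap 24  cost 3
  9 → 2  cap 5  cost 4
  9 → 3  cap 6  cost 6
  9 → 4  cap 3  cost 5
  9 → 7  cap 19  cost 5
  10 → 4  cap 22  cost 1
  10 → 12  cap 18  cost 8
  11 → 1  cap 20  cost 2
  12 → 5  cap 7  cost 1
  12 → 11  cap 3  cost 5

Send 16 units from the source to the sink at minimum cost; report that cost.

shortest-cost path #1: 9→0→6 push 4 @ unit cost 8 (adds 32)
shortest-cost path #2: 9→2→6 push 5 @ unit cost 8 (adds 40)
shortest-cost path #3: 9→0→4→6 push 6 @ unit cost 11 (adds 66)
shortest-cost path #4: 9→0→12→5→6 push 1 @ unit cost 18 (adds 18)
total cost = 156

Minimum cost for 16 units: 156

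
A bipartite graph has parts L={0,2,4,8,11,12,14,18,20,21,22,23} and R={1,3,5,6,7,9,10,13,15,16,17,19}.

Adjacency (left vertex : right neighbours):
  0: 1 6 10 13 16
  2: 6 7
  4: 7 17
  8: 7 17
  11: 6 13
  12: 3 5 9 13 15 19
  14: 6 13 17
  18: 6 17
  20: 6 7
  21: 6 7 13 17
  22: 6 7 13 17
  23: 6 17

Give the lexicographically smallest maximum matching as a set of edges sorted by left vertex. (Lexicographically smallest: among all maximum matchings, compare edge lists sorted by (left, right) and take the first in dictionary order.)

|M| = 6 (so the lex-smallest maximum matching has 6 edges)
process left vertices in ascending order; for each, take the smallest-labelled available neighbour that still permits 6 edges overall, or leave it unmatched if none does
lex-smallest matching: {0-1, 2-6, 4-7, 8-17, 11-13, 12-3}

Lex-smallest maximum matching: {(0,1), (2,6), (4,7), (8,17), (11,13), (12,3)}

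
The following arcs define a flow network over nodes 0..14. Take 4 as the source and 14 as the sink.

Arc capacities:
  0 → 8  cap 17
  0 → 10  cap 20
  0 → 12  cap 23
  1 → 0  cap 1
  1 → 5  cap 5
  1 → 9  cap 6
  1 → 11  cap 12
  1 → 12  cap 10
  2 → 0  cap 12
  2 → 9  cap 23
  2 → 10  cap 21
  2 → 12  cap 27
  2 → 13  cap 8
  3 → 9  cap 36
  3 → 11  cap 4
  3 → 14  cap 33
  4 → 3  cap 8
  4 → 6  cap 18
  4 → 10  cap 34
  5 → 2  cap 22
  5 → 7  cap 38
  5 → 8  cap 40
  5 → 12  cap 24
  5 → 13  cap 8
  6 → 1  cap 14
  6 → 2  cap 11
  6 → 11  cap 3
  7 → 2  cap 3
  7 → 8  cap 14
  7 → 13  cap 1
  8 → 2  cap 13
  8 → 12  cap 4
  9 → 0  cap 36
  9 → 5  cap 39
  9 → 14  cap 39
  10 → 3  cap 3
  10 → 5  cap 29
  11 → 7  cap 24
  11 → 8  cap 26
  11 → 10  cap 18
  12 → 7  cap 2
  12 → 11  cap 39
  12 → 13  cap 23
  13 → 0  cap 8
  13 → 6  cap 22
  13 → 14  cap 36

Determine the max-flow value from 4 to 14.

augment #1: 4→3→14 bottleneck 8, total now 8
augment #2: 4→10→3→14 bottleneck 3, total now 11
augment #3: 4→6→1→9→14 bottleneck 6, total now 17
augment #4: 4→6→2→9→14 bottleneck 11, total now 28
augment #5: 4→10→5→13→14 bottleneck 8, total now 36
augment #6: 4→6→1→12→13→14 bottleneck 1, total now 37
augment #7: 4→10→5→2→9→14 bottleneck 12, total now 49
augment #8: 4→10→5→2→13→14 bottleneck 8, total now 57
augment #9: 4→10→5→7→13→14 bottleneck 1, total now 58

Maximum flow value: 58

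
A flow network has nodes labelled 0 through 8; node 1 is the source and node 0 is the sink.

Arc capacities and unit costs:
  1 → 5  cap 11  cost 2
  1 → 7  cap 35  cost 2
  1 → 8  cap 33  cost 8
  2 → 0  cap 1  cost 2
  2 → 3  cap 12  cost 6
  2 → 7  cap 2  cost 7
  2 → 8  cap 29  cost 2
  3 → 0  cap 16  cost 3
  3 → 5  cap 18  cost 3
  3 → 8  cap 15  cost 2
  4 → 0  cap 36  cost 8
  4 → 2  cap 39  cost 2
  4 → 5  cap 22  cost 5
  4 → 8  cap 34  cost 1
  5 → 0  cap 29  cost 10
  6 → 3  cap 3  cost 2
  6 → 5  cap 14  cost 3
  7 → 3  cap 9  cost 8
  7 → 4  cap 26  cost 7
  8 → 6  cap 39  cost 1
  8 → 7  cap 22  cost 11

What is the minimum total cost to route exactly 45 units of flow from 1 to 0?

shortest-cost path #1: 1→5→0 push 11 @ unit cost 12 (adds 132)
shortest-cost path #2: 1→7→3→0 push 9 @ unit cost 13 (adds 117)
shortest-cost path #3: 1→7→4→2→0 push 1 @ unit cost 13 (adds 13)
shortest-cost path #4: 1→8→6→3→0 push 3 @ unit cost 14 (adds 42)
shortest-cost path #5: 1→7→4→0 push 21 @ unit cost 17 (adds 357)
total cost = 661

Minimum cost for 45 units: 661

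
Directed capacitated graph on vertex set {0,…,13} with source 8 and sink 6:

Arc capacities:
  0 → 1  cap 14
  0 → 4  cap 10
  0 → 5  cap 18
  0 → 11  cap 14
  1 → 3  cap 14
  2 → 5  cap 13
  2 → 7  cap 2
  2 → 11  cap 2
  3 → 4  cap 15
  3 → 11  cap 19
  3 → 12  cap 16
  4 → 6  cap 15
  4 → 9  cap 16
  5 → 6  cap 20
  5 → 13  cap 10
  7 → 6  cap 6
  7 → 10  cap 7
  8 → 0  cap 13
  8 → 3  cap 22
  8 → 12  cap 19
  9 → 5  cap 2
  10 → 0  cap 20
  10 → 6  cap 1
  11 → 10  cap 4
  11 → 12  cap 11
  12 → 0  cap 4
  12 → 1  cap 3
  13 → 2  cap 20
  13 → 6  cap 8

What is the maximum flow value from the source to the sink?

Maximum flow value: 36

augment #1: 8→0→4→6 bottleneck 10, total now 10
augment #2: 8→0→5→6 bottleneck 3, total now 13
augment #3: 8→3→4→6 bottleneck 5, total now 18
augment #4: 8→3→11→10→6 bottleneck 1, total now 19
augment #5: 8→12→0→5→6 bottleneck 4, total now 23
augment #6: 8→3→4→0→5→6 bottleneck 10, total now 33
augment #7: 8→3→11→10→0→5→6 bottleneck 1, total now 34
augment #8: 8→3→11→10→0→4→9→5→6 bottleneck 2, total now 36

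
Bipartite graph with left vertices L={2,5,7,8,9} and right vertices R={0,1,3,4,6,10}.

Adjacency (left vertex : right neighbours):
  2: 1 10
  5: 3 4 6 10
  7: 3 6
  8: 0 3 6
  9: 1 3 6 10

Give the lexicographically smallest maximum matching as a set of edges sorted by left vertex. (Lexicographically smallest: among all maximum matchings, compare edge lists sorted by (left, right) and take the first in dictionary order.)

|M| = 5 (so the lex-smallest maximum matching has 5 edges)
process left vertices in ascending order; for each, take the smallest-labelled available neighbour that still permits 5 edges overall, or leave it unmatched if none does
lex-smallest matching: {2-1, 5-3, 7-6, 8-0, 9-10}

Lex-smallest maximum matching: {(2,1), (5,3), (7,6), (8,0), (9,10)}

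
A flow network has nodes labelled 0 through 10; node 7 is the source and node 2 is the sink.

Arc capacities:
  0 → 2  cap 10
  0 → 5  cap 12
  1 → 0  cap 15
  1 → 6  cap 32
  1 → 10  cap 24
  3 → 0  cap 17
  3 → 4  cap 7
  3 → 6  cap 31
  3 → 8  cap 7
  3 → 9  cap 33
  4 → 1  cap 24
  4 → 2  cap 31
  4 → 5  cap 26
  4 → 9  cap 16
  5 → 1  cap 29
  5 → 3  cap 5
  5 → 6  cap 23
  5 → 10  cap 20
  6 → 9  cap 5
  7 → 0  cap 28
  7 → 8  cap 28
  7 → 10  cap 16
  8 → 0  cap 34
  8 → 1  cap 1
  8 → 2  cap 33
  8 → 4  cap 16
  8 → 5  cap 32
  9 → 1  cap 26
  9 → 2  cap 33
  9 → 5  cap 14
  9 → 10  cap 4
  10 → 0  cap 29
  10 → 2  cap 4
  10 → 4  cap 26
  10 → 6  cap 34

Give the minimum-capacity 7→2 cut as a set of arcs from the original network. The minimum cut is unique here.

Min-cut arcs: {(0,2), (0,5), (7,8), (7,10)} (total capacity 66)

augment #1: 7→0→2 push 10
augment #2: 7→8→2 push 28
augment #3: 7→10→2 push 4
augment #4: 7→10→4→2 push 12
augment #5: 7→0→5→3→4→2 push 5
augment #6: 7→0→5→6→9→2 push 5
augment #7: 7→0→5→10→4→2 push 2
max flow = 66; residual-reachable set from 7 gives S-side
cut edges (S→T): {(0,2), (0,5), (7,8), (7,10)} total cap 66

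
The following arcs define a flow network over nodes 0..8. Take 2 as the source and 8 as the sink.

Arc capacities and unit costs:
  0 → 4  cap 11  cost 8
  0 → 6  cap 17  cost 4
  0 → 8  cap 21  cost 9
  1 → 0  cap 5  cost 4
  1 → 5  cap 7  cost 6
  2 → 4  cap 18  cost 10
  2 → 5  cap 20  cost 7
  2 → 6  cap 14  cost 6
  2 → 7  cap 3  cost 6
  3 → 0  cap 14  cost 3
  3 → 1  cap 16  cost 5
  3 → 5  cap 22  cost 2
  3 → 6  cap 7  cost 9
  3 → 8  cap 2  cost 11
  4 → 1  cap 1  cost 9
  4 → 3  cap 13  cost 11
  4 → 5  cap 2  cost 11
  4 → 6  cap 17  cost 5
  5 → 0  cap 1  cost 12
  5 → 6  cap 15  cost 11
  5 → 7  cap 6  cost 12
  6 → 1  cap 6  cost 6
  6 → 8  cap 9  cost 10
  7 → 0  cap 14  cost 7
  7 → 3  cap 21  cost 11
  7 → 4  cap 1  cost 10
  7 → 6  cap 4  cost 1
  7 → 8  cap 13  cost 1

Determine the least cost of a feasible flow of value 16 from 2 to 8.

Minimum cost for 16 units: 245

shortest-cost path #1: 2→7→8 push 3 @ unit cost 7 (adds 21)
shortest-cost path #2: 2→6→8 push 9 @ unit cost 16 (adds 144)
shortest-cost path #3: 2→5→7→8 push 4 @ unit cost 20 (adds 80)
total cost = 245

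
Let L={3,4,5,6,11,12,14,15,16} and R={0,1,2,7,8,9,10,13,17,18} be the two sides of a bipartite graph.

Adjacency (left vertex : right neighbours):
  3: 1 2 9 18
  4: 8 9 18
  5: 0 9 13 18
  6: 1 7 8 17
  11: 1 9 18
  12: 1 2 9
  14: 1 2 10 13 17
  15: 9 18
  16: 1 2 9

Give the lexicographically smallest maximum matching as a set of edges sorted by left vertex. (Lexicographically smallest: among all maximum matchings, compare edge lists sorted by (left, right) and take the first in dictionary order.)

Lex-smallest maximum matching: {(3,1), (4,8), (5,0), (6,7), (11,9), (12,2), (14,10), (15,18)}

|M| = 8 (so the lex-smallest maximum matching has 8 edges)
process left vertices in ascending order; for each, take the smallest-labelled available neighbour that still permits 8 edges overall, or leave it unmatched if none does
lex-smallest matching: {3-1, 4-8, 5-0, 6-7, 11-9, 12-2, 14-10, 15-18}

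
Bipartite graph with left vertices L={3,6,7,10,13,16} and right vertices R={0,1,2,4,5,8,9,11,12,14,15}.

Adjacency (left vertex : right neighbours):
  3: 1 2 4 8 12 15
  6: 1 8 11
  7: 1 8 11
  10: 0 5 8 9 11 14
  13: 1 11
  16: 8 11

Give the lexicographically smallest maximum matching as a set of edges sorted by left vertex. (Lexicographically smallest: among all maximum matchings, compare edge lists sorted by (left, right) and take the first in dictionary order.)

|M| = 5 (so the lex-smallest maximum matching has 5 edges)
process left vertices in ascending order; for each, take the smallest-labelled available neighbour that still permits 5 edges overall, or leave it unmatched if none does
lex-smallest matching: {3-2, 6-1, 7-8, 10-0, 13-11}

Lex-smallest maximum matching: {(3,2), (6,1), (7,8), (10,0), (13,11)}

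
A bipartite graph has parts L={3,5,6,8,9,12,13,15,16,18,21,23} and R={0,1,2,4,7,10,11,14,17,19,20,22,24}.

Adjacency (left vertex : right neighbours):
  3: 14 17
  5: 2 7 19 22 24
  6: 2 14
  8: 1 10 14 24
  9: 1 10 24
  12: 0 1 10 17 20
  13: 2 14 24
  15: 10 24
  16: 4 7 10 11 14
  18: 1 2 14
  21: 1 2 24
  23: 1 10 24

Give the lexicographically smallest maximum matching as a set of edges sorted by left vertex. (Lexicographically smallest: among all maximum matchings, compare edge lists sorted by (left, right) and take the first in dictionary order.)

Lex-smallest maximum matching: {(3,17), (5,7), (6,2), (8,1), (9,10), (12,0), (13,14), (15,24), (16,4)}

|M| = 9 (so the lex-smallest maximum matching has 9 edges)
process left vertices in ascending order; for each, take the smallest-labelled available neighbour that still permits 9 edges overall, or leave it unmatched if none does
lex-smallest matching: {3-17, 5-7, 6-2, 8-1, 9-10, 12-0, 13-14, 15-24, 16-4}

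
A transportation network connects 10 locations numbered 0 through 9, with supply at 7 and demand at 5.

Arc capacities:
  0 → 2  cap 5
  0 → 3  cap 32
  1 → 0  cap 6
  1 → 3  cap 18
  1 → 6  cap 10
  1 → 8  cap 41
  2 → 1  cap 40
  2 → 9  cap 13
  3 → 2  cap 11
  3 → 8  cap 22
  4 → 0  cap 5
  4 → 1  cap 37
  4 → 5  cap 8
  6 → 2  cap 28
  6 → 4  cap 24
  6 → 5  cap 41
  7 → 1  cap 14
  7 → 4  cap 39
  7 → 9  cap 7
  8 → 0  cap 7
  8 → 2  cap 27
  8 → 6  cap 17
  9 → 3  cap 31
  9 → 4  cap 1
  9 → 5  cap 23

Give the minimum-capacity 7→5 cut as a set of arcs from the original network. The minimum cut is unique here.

augment #1: 7→4→5 push 8
augment #2: 7→9→5 push 7
augment #3: 7→1→6→5 push 10
augment #4: 7→1→8→6→5 push 4
augment #5: 7→4→0→2→9→5 push 5
augment #6: 7→4→1→8→6→5 push 13
augment #7: 7→4→1→3→2→9→5 push 8
max flow = 55; residual-reachable set from 7 gives S-side
cut edges (S→T): {(1,6), (2,9), (4,5), (7,9), (8,6)} total cap 55

Min-cut arcs: {(1,6), (2,9), (4,5), (7,9), (8,6)} (total capacity 55)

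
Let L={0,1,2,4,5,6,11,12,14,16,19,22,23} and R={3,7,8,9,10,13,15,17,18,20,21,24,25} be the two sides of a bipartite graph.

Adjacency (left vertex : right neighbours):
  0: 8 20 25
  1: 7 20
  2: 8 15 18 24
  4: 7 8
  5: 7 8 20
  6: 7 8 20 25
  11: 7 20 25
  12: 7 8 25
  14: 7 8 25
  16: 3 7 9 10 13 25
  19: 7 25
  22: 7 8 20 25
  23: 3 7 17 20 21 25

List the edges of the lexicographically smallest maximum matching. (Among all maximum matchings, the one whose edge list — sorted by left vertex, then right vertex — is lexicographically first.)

Lex-smallest maximum matching: {(0,8), (1,7), (2,15), (5,20), (6,25), (16,3), (23,17)}

|M| = 7 (so the lex-smallest maximum matching has 7 edges)
process left vertices in ascending order; for each, take the smallest-labelled available neighbour that still permits 7 edges overall, or leave it unmatched if none does
lex-smallest matching: {0-8, 1-7, 2-15, 5-20, 6-25, 16-3, 23-17}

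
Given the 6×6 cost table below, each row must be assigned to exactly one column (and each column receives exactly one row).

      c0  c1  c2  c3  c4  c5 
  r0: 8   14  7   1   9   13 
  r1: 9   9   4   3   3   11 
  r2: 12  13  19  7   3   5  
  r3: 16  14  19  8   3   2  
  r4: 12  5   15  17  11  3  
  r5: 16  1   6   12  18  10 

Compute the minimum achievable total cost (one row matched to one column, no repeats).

Minimum assignment cost: 23

optimal assignment: row0→col3 (cost 1), row1→col2 (cost 4), row2→col4 (cost 3), row3→col5 (cost 2), row4→col0 (cost 12), row5→col1 (cost 1)
total = 1 + 4 + 3 + 2 + 12 + 1 = 23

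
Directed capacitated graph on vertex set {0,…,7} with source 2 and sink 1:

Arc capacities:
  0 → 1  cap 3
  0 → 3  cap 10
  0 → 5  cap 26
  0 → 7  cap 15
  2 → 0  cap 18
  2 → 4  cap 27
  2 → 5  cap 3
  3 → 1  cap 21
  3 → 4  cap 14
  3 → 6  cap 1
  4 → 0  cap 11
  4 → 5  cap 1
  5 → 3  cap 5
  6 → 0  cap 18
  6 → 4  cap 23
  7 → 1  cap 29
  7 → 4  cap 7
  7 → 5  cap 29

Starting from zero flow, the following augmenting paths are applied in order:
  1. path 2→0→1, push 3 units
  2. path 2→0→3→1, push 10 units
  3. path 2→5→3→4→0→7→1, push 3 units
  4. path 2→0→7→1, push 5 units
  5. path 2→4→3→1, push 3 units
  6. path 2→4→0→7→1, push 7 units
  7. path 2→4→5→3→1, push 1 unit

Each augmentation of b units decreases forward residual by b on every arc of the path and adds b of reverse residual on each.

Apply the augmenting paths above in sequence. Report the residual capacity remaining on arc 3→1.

Residual capacity of (3,1): 7

after path 1 (2→0→1, push 3): res(3,1)=21
after path 2 (2→0→3→1, push 10): res(3,1)=11
after path 3 (2→5→3→4→0→7→1, push 3): res(3,1)=11
after path 4 (2→0→7→1, push 5): res(3,1)=11
after path 5 (2→4→3→1, push 3): res(3,1)=8
after path 6 (2→4→0→7→1, push 7): res(3,1)=8
after path 7 (2→4→5→3→1, push 1): res(3,1)=7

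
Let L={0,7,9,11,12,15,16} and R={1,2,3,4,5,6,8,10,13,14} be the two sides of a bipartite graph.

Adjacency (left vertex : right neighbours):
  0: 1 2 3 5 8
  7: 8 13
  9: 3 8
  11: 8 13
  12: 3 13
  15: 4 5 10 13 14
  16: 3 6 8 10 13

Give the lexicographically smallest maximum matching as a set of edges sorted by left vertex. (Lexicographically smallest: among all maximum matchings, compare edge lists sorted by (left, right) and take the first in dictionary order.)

|M| = 6 (so the lex-smallest maximum matching has 6 edges)
process left vertices in ascending order; for each, take the smallest-labelled available neighbour that still permits 6 edges overall, or leave it unmatched if none does
lex-smallest matching: {0-1, 7-8, 9-3, 11-13, 15-4, 16-6}

Lex-smallest maximum matching: {(0,1), (7,8), (9,3), (11,13), (15,4), (16,6)}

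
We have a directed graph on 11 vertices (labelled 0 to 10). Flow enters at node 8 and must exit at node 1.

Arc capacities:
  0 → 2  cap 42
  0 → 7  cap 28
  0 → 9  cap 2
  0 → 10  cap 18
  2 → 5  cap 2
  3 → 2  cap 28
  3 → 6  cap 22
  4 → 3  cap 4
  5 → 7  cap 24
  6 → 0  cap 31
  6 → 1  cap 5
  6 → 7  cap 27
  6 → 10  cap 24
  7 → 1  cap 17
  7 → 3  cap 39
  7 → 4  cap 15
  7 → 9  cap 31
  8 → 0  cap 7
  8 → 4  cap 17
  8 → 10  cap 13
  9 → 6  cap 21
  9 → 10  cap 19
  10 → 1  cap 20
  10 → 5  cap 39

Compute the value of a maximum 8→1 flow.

augment #1: 8→10→1 bottleneck 13, total now 13
augment #2: 8→0→7→1 bottleneck 7, total now 20
augment #3: 8→4→3→6→1 bottleneck 4, total now 24

Maximum flow value: 24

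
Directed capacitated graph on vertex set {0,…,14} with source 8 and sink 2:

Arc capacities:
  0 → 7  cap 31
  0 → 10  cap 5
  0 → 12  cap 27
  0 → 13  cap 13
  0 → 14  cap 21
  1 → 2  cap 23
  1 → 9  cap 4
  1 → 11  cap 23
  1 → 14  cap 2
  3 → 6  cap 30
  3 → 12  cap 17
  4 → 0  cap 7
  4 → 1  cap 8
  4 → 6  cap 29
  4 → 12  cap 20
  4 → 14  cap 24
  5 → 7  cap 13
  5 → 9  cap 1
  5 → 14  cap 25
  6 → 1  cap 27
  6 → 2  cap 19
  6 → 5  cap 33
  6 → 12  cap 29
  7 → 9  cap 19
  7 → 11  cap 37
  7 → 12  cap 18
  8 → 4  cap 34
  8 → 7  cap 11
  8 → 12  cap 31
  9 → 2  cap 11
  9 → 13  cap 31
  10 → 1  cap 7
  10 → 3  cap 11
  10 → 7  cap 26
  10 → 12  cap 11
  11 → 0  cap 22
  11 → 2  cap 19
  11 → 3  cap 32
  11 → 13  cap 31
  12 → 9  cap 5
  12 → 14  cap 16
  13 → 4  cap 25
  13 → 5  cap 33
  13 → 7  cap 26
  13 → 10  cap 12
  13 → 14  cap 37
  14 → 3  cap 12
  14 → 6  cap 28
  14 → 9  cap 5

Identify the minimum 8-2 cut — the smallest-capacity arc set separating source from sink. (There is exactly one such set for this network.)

Min-cut arcs: {(8,4), (8,7), (12,9), (12,14)} (total capacity 66)

augment #1: 8→4→1→2 push 8
augment #2: 8→4→6→2 push 19
augment #3: 8→7→9→2 push 11
augment #4: 8→4→6→1→2 push 7
augment #5: 8→12→9→7→11→2 push 5
augment #6: 8→12→14→6→1→2 push 8
augment #7: 8→12→14→6→1→11→2 push 8
max flow = 66; residual-reachable set from 8 gives S-side
cut edges (S→T): {(8,4), (8,7), (12,9), (12,14)} total cap 66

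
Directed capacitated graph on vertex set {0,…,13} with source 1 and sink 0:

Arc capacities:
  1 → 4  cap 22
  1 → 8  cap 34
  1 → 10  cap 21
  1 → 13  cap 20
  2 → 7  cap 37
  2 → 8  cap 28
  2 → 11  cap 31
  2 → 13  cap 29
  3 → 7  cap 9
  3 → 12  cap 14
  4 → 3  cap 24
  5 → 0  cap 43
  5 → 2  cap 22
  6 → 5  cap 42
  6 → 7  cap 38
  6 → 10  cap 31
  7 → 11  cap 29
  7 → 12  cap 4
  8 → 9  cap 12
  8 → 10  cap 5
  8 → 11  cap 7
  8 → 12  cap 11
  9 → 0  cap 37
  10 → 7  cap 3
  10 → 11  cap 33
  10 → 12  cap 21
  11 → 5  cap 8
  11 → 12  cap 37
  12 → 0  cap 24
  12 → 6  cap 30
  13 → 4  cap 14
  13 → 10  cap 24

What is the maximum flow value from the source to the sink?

augment #1: 1→8→9→0 bottleneck 12, total now 12
augment #2: 1→8→12→0 bottleneck 11, total now 23
augment #3: 1→10→12→0 bottleneck 13, total now 36
augment #4: 1→8→11→5→0 bottleneck 7, total now 43
augment #5: 1→10→11→5→0 bottleneck 1, total now 44
augment #6: 1→10→12→6→5→0 bottleneck 7, total now 51
augment #7: 1→4→3→12→6→5→0 bottleneck 14, total now 65
augment #8: 1→8→10→12→6→5→0 bottleneck 1, total now 66
augment #9: 1→4→3→7→12→6→5→0 bottleneck 4, total now 70
augment #10: 1→8→10→11→12→6→5→0 bottleneck 3, total now 73
augment #11: 1→13→10→11→12→6→5→0 bottleneck 1, total now 74

Maximum flow value: 74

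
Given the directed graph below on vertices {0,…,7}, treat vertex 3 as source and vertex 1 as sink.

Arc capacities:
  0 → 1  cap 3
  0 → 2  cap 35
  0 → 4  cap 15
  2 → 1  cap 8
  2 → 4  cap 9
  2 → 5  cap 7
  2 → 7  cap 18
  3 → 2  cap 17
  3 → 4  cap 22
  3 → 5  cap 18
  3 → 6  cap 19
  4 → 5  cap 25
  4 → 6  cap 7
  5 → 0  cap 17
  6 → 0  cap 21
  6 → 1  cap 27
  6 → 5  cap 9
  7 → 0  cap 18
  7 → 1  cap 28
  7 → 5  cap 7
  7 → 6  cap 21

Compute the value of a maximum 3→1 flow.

augment #1: 3→2→1 bottleneck 8, total now 8
augment #2: 3→6→1 bottleneck 19, total now 27
augment #3: 3→2→7→1 bottleneck 9, total now 36
augment #4: 3→4→6→1 bottleneck 7, total now 43
augment #5: 3→5→0→1 bottleneck 3, total now 46
augment #6: 3→5→0→2→7→1 bottleneck 9, total now 55

Maximum flow value: 55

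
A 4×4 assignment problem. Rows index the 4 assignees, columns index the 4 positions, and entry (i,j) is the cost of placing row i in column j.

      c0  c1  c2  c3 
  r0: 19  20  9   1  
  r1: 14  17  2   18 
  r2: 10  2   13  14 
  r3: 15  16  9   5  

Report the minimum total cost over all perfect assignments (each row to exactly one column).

Minimum assignment cost: 20

optimal assignment: row0→col3 (cost 1), row1→col2 (cost 2), row2→col1 (cost 2), row3→col0 (cost 15)
total = 1 + 2 + 2 + 15 = 20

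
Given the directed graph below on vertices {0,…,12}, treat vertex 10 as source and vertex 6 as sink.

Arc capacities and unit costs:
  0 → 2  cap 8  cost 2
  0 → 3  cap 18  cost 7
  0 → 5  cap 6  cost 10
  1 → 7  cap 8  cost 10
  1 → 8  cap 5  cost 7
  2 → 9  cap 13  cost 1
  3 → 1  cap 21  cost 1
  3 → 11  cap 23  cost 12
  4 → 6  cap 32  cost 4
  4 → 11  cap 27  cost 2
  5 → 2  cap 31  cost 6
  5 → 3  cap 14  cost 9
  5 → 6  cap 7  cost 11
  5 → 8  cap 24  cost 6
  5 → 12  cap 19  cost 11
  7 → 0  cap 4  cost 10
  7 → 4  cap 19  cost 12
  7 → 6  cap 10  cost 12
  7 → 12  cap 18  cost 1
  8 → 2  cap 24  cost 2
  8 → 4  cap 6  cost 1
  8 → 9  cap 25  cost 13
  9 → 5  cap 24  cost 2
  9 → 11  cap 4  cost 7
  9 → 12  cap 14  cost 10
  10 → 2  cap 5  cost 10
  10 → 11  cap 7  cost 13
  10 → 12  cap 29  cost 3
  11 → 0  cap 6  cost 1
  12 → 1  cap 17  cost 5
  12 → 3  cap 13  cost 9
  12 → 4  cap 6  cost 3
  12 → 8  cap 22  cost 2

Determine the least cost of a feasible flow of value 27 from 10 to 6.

shortest-cost path #1: 10→12→4→6 push 6 @ unit cost 10 (adds 60)
shortest-cost path #2: 10→12→8→4→6 push 6 @ unit cost 10 (adds 60)
shortest-cost path #3: 10→12→8→2→9→5→6 push 7 @ unit cost 21 (adds 147)
shortest-cost path #4: 10→12→1→7→6 push 8 @ unit cost 30 (adds 240)
total cost = 507

Minimum cost for 27 units: 507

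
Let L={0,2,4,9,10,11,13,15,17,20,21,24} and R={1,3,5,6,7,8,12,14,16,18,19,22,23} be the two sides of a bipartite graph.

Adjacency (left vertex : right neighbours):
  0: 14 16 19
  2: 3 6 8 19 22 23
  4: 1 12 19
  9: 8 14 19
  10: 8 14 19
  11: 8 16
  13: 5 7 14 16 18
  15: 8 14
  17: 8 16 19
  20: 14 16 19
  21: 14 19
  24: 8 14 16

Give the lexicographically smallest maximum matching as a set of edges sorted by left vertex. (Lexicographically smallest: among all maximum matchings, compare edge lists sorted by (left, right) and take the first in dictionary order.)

|M| = 7 (so the lex-smallest maximum matching has 7 edges)
process left vertices in ascending order; for each, take the smallest-labelled available neighbour that still permits 7 edges overall, or leave it unmatched if none does
lex-smallest matching: {0-14, 2-3, 4-1, 9-8, 10-19, 11-16, 13-5}

Lex-smallest maximum matching: {(0,14), (2,3), (4,1), (9,8), (10,19), (11,16), (13,5)}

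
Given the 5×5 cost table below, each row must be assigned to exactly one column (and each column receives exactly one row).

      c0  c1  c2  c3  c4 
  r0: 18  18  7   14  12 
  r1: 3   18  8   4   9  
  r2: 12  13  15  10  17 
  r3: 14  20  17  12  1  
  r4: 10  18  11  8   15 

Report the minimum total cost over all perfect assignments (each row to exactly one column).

optimal assignment: row0→col2 (cost 7), row1→col0 (cost 3), row2→col1 (cost 13), row3→col4 (cost 1), row4→col3 (cost 8)
total = 7 + 3 + 13 + 1 + 8 = 32

Minimum assignment cost: 32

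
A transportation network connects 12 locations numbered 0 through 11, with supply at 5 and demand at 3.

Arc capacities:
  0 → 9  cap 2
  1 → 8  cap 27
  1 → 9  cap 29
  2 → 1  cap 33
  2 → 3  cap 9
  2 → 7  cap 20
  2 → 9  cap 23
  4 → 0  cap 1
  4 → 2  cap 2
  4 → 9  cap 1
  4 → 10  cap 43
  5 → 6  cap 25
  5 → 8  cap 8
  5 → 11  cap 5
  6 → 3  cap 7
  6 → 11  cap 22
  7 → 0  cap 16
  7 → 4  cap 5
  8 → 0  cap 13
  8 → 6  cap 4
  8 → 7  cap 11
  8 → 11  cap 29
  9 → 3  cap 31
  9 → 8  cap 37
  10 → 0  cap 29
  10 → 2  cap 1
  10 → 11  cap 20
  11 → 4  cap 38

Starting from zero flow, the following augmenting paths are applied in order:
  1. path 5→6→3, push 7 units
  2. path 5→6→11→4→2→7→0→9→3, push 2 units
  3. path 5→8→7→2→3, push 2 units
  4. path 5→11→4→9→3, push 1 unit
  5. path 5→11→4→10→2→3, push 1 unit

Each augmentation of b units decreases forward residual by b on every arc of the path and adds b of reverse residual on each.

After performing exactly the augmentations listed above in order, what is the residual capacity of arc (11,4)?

Residual capacity of (11,4): 34

after path 1 (5→6→3, push 7): res(11,4)=38
after path 2 (5→6→11→4→2→7→0→9→3, push 2): res(11,4)=36
after path 3 (5→8→7→2→3, push 2): res(11,4)=36
after path 4 (5→11→4→9→3, push 1): res(11,4)=35
after path 5 (5→11→4→10→2→3, push 1): res(11,4)=34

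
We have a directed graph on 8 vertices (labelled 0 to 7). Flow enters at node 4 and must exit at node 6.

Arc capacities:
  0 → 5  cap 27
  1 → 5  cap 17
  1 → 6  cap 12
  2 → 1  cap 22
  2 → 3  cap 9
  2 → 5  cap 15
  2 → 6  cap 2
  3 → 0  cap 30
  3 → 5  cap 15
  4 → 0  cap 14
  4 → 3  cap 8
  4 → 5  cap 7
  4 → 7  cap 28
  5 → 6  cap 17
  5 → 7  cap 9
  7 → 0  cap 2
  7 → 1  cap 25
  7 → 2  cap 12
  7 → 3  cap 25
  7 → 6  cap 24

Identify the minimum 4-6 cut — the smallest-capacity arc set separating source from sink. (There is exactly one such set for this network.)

augment #1: 4→5→6 push 7
augment #2: 4→7→6 push 24
augment #3: 4→0→5→6 push 10
augment #4: 4→7→1→6 push 4
augment #5: 4→0→5→7→1→6 push 4
augment #6: 4→3→5→7→1→6 push 4
augment #7: 4→3→5→7→2→6 push 1
max flow = 54; residual-reachable set from 4 gives S-side
cut edges (S→T): {(4,7), (5,6), (5,7)} total cap 54

Min-cut arcs: {(4,7), (5,6), (5,7)} (total capacity 54)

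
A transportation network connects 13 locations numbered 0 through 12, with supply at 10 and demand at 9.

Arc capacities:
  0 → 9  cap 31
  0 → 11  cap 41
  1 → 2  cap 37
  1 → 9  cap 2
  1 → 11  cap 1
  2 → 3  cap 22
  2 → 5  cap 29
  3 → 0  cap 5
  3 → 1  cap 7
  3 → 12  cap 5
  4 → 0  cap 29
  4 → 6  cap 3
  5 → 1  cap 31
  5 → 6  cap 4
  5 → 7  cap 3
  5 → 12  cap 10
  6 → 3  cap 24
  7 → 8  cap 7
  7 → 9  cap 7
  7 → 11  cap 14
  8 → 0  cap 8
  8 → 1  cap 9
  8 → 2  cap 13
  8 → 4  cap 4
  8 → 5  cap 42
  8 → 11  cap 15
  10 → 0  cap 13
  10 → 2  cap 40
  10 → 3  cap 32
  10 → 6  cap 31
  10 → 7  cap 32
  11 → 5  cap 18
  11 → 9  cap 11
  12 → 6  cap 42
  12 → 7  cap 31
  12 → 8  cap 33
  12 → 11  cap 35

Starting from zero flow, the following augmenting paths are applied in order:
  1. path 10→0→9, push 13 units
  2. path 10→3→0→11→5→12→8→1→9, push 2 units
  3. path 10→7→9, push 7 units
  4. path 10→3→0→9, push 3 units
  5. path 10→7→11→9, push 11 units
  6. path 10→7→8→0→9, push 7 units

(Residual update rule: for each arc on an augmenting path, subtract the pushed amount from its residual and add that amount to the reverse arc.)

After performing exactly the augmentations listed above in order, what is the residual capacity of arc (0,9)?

after path 1 (10→0→9, push 13): res(0,9)=18
after path 2 (10→3→0→11→5→12→8→1→9, push 2): res(0,9)=18
after path 3 (10→7→9, push 7): res(0,9)=18
after path 4 (10→3→0→9, push 3): res(0,9)=15
after path 5 (10→7→11→9, push 11): res(0,9)=15
after path 6 (10→7→8→0→9, push 7): res(0,9)=8

Residual capacity of (0,9): 8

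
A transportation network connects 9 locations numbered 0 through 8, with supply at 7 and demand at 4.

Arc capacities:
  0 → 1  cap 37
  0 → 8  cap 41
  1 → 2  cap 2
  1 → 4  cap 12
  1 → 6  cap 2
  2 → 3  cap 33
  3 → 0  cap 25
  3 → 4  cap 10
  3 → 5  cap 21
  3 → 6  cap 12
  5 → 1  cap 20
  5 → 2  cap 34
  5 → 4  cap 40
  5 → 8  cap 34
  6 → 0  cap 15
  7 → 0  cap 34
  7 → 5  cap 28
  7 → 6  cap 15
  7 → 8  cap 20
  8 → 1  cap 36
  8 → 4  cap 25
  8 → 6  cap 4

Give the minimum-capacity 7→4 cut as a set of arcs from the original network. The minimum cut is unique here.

Min-cut arcs: {(1,2), (1,4), (7,5), (8,4)} (total capacity 67)

augment #1: 7→5→4 push 28
augment #2: 7→8→4 push 20
augment #3: 7→0→1→4 push 12
augment #4: 7→0→8→4 push 5
augment #5: 7→0→1→2→3→4 push 2
max flow = 67; residual-reachable set from 7 gives S-side
cut edges (S→T): {(1,2), (1,4), (7,5), (8,4)} total cap 67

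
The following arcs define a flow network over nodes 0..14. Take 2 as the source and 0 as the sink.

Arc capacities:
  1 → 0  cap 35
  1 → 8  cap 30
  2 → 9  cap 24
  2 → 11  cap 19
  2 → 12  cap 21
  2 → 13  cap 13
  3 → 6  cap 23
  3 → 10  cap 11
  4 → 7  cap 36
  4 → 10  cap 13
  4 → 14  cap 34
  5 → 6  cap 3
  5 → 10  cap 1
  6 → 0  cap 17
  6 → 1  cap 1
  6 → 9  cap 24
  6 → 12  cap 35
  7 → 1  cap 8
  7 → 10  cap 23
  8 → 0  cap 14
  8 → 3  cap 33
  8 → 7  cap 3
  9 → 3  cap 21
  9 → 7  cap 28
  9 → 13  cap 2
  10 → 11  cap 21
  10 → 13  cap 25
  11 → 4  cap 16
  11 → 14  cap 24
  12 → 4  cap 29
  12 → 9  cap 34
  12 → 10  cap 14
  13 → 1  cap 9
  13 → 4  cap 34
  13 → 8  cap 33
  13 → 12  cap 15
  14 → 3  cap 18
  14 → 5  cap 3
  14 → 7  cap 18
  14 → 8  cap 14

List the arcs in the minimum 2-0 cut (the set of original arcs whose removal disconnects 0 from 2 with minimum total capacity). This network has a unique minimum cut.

Min-cut arcs: {(6,0), (6,1), (7,1), (8,0), (13,1)} (total capacity 49)

augment #1: 2→13→1→0 push 9
augment #2: 2→13→8→0 push 4
augment #3: 2→9→3→6→0 push 17
augment #4: 2→9→7→1→0 push 7
augment #5: 2→11→14→8→0 push 10
augment #6: 2→11→4→7→1→0 push 1
augment #7: 2→11→14→3→6→1→0 push 1
max flow = 49; residual-reachable set from 2 gives S-side
cut edges (S→T): {(6,0), (6,1), (7,1), (8,0), (13,1)} total cap 49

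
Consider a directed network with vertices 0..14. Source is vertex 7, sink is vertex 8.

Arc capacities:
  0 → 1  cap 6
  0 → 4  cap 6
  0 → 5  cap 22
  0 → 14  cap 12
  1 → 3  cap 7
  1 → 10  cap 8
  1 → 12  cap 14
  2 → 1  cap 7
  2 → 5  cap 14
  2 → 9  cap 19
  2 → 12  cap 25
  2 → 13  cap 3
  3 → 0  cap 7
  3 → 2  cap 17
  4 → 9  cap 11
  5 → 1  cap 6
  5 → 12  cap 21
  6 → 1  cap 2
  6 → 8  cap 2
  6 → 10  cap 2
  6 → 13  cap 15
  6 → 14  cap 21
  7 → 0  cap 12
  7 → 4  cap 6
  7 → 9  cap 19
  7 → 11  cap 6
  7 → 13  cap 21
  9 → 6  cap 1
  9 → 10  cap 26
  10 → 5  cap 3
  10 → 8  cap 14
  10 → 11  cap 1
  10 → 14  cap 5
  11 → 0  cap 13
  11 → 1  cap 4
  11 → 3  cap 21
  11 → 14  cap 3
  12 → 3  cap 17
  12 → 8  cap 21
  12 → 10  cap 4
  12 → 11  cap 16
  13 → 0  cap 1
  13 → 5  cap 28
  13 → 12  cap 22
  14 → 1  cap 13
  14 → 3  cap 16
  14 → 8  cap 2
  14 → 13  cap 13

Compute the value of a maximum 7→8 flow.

augment #1: 7→0→14→8 bottleneck 2, total now 2
augment #2: 7→9→6→8 bottleneck 1, total now 3
augment #3: 7→9→10→8 bottleneck 14, total now 17
augment #4: 7→13→12→8 bottleneck 21, total now 38

Maximum flow value: 38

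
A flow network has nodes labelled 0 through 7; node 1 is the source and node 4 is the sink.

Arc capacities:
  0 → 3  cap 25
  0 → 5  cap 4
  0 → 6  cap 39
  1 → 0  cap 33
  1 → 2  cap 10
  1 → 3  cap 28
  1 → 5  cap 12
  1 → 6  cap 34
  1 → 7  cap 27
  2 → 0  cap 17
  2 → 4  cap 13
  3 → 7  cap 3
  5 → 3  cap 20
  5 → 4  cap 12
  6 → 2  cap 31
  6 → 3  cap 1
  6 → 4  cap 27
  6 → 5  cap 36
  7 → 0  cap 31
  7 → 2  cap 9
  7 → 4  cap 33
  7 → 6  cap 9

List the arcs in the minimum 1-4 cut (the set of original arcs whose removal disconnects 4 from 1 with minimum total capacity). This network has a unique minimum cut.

augment #1: 1→2→4 push 10
augment #2: 1→5→4 push 12
augment #3: 1→6→4 push 27
augment #4: 1→7→4 push 27
augment #5: 1→3→7→4 push 3
augment #6: 1→6→2→4 push 3
max flow = 82; residual-reachable set from 1 gives S-side
cut edges (S→T): {(1,7), (2,4), (3,7), (5,4), (6,4)} total cap 82

Min-cut arcs: {(1,7), (2,4), (3,7), (5,4), (6,4)} (total capacity 82)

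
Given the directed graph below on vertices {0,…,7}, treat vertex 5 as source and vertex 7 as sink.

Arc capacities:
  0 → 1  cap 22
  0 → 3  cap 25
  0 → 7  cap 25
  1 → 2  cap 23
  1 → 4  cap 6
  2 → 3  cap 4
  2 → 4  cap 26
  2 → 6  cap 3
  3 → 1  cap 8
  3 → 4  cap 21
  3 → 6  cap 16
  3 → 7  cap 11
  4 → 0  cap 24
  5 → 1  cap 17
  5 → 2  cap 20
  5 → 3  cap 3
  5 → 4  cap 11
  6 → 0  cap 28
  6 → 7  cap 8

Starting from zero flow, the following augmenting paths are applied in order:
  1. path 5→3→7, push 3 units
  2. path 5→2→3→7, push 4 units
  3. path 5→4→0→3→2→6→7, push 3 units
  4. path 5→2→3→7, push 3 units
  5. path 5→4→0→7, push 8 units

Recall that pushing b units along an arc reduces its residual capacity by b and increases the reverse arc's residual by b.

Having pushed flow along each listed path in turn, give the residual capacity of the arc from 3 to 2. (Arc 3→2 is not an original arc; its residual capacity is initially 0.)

after path 1 (5→3→7, push 3): res(3,2)=0
after path 2 (5→2→3→7, push 4): res(3,2)=4
after path 3 (5→4→0→3→2→6→7, push 3): res(3,2)=1
after path 4 (5→2→3→7, push 3): res(3,2)=4
after path 5 (5→4→0→7, push 8): res(3,2)=4

Residual capacity of (3,2): 4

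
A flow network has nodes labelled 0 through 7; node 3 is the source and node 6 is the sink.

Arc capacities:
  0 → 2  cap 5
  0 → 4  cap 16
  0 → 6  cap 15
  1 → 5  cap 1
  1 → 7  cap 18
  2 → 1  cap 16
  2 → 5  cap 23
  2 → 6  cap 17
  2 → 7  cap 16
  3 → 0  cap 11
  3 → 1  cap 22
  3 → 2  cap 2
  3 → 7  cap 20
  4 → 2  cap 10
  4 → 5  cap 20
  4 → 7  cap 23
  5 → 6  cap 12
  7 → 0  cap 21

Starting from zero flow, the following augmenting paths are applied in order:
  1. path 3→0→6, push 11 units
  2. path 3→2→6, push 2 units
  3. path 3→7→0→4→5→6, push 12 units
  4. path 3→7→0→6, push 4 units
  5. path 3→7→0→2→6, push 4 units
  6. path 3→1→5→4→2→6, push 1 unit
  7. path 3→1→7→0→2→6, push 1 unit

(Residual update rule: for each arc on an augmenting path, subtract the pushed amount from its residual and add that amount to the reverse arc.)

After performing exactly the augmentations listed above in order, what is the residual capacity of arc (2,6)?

after path 1 (3→0→6, push 11): res(2,6)=17
after path 2 (3→2→6, push 2): res(2,6)=15
after path 3 (3→7→0→4→5→6, push 12): res(2,6)=15
after path 4 (3→7→0→6, push 4): res(2,6)=15
after path 5 (3→7→0→2→6, push 4): res(2,6)=11
after path 6 (3→1→5→4→2→6, push 1): res(2,6)=10
after path 7 (3→1→7→0→2→6, push 1): res(2,6)=9

Residual capacity of (2,6): 9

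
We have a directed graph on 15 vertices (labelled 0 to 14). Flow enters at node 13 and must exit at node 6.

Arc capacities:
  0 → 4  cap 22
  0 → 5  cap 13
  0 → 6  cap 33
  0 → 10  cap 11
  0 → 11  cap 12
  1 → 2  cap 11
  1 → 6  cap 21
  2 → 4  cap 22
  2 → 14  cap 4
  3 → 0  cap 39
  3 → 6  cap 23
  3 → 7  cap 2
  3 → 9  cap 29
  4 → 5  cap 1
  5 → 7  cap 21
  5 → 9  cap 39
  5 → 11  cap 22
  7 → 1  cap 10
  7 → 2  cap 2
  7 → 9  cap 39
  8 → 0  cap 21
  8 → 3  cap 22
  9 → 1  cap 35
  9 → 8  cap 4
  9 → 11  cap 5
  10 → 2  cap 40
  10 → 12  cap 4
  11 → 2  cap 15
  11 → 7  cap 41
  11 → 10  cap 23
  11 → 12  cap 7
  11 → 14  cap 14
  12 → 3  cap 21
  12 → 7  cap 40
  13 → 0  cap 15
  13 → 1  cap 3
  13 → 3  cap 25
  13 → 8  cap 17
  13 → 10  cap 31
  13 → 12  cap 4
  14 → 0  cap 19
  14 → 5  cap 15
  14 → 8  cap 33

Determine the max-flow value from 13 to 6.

Maximum flow value: 73

augment #1: 13→0→6 bottleneck 15, total now 15
augment #2: 13→1→6 bottleneck 3, total now 18
augment #3: 13→3→6 bottleneck 23, total now 41
augment #4: 13→3→0→6 bottleneck 2, total now 43
augment #5: 13→8→0→6 bottleneck 16, total now 59
augment #6: 13→12→7→1→6 bottleneck 4, total now 63
augment #7: 13→8→3→7→1→6 bottleneck 1, total now 64
augment #8: 13→10→12→7→1→6 bottleneck 4, total now 68
augment #9: 13→10→2→4→5→7→1→6 bottleneck 1, total now 69
augment #10: 13→10→2→14→5→9→1→6 bottleneck 4, total now 73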